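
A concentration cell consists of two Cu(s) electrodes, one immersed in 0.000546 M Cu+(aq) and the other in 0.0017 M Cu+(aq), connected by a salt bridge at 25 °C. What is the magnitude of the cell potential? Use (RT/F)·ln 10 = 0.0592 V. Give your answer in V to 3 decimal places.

For a concentration cell E°cell = 0, since both electrodes use the same couple.
The compartment with the higher Cu+(aq) concentration (0.0017 M) acts as the cathode; ions are reduced there and produced at the dilute (0.000546 M) anode.
With n = 1, Ecell = −(0.0592/1)·log([dilute]/[conc]) = −(0.0592/1)·log(0.000546/0.0017) = +0.029 V.

0.029 V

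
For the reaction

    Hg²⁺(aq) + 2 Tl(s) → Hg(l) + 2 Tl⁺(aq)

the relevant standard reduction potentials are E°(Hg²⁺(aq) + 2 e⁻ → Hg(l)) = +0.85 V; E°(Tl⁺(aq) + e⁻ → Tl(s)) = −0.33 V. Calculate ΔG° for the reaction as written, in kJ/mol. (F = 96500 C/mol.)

In the reaction as written Hg²⁺(aq) is reduced, so the Hg²⁺/Hg couple is the cathode and Tl⁺/Tl is the anode.
E°cell = +0.85 − (−0.33) = +1.18 V; balancing electrons gives n = 2.
ΔG° = −nFE°cell = −(2)(96500)(+1.18) J/mol = −228 kJ/mol.

−228 kJ/mol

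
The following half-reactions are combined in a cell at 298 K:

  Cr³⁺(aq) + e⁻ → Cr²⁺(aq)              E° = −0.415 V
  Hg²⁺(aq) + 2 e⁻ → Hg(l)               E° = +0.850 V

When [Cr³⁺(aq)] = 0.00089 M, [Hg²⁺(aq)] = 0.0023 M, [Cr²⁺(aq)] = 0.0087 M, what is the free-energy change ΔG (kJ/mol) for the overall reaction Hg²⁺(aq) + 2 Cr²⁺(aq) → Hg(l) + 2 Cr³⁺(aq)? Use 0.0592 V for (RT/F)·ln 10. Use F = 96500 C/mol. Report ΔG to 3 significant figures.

−240 kJ/mol

E°cell = +0.850 − (−0.415) = +1.265 V; the balanced reaction transfers n = 2 electrons.
Q = [Cr³⁺(aq)]^2 / ([Hg²⁺(aq)]·[Cr²⁺(aq)]^2) = 4.55, so log Q = 0.658 and E = +1.265 − (0.0592/2)(0.658) = +1.2455 V.
Finally ΔG = −nFE = −(2)(96500 C/mol)(+1.2455 V) = −240 kJ/mol.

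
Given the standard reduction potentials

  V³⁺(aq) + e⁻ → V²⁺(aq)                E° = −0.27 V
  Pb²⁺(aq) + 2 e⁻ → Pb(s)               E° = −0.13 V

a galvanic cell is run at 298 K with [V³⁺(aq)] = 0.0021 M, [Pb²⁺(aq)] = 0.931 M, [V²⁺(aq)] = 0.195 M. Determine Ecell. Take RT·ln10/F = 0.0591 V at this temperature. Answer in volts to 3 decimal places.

Pb²⁺/Pb is reduced (cathode, E° = −0.13 V) and V³⁺/V²⁺ is oxidized (anode).
E°cell = −0.13 − (−0.27) = +0.14 V, with n = 2 electrons transferred.
The balanced reaction is Pb²⁺(aq) + 2 V²⁺(aq) → Pb(s) + 2 V³⁺(aq), so Q = [V³⁺(aq)]^2 / ([Pb²⁺(aq)]·[V²⁺(aq)]^2) = 0.000125 and log Q = −3.905.
Applying E = E° − (RT ln10/nF)·log Q gives +0.14 − (0.0591/2)(−3.905) = +0.255 V.

+0.255 V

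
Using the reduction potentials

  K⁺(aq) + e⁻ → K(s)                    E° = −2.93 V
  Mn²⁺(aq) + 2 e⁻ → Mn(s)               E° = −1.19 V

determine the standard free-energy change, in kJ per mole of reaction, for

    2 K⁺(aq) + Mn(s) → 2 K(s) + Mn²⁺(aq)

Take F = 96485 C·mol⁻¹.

In the reaction as written K⁺(aq) is reduced, so the K⁺/K couple is the cathode and Mn²⁺/Mn is the anode.
E°cell = −2.93 − (−1.19) = −1.74 V; balancing electrons gives n = 2.
ΔG° = −nFE°cell = −(2)(96485)(−1.74) J/mol = +336 kJ/mol.

+336 kJ/mol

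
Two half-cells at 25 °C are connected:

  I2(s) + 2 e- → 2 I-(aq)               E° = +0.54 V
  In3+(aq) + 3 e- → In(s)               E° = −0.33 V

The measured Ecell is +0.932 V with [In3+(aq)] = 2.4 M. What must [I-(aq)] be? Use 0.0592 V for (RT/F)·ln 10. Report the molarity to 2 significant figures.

The I₂/I⁻ couple has the larger reduction potential, so it is the cathode: E°cell = +0.54 − (−0.33) = +0.87 V and n = 6.
Since E = E° − (0.0592/n)·log Q, log Q = n(E° − E)/0.0592 = −6.284.
The balanced reaction is 3 I2(s) + 2 In(s) → 6 I-(aq) + 2 In3+(aq), so Q = [I-(aq)]^6·[In3+(aq)]^2.
Solving for the unknown gives log [I-(aq)] = −1.174, so [I-(aq)] ≈ 0.067 M.

0.067 M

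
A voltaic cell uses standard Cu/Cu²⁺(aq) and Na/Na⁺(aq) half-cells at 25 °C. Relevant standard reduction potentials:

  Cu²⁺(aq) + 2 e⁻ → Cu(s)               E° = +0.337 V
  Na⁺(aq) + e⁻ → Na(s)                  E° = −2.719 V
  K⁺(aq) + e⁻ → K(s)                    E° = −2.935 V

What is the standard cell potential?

The Cu²⁺/Cu couple has the higher E°, so Cu ion is reduced (cathode) and Na is oxidized (anode).
E°cell = E°(cathode) − E°(anode) = +0.337 − (−2.719) = +3.056 V.

+3.056 V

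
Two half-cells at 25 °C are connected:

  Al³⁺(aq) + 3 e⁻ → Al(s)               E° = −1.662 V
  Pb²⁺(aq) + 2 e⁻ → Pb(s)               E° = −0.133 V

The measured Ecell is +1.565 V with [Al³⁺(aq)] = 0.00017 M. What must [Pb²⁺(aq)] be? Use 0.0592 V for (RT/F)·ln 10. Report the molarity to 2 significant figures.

The Pb²⁺/Pb couple has the larger reduction potential, so it is the cathode: E°cell = −0.133 − (−1.662) = +1.529 V and n = 6.
From the Nernst equation, log Q = n(E° − E)/0.0592 = 6·(+1.529 − (+1.565))/0.0592 = −3.649.
For 3 Pb²⁺(aq) + 2 Al(s) → 3 Pb(s) + 2 Al³⁺(aq), the reaction quotient is Q = [Al³⁺(aq)]^2 / [Pb²⁺(aq)]^3.
Isolating [Pb²⁺(aq)] in Q = 10^{−3.649} yields log [Pb²⁺(aq)] = −1.297, i.e. 0.050 M.

0.050 M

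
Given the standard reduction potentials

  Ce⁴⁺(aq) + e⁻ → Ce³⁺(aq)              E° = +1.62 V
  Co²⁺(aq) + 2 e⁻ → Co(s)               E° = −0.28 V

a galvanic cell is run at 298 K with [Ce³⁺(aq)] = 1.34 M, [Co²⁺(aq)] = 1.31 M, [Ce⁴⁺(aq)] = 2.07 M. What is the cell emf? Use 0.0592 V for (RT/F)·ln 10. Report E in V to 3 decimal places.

+1.908 V

The Ce⁴⁺/Ce³⁺ couple has the more positive E°, so it is the cathode; Co²⁺/Co is the anode.
E°cell = +1.62 − (−0.28) = +1.90 V, with n = 2 electrons transferred.
Balancing gives 2 Ce⁴⁺(aq) + Co(s) → 2 Ce³⁺(aq) + Co²⁺(aq); hence Q = ([Ce³⁺(aq)]^2·[Co²⁺(aq)]) / [Ce⁴⁺(aq)]^2 = 0.549 (log Q = −0.260).
Applying E = E° − (RT ln10/nF)·log Q gives +1.90 − (0.0592/2)(−0.260) = +1.908 V.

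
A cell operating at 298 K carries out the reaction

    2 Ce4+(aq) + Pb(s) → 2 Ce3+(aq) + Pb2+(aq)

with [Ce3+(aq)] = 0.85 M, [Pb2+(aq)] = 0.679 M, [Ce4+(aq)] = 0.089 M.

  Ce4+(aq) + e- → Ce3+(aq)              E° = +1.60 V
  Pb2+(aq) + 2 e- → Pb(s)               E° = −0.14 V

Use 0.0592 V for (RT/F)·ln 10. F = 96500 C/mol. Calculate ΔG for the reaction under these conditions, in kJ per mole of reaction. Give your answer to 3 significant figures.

With Ce⁴⁺/Ce³⁺ reduced at the cathode, E°cell = +1.60 − (−0.14) = +1.74 V and n = 2.
The reaction quotient is ([Ce3+(aq)]^2·[Pb2+(aq)]) / [Ce4+(aq)]^2 = 61.9; by Nernst, E = +1.74 − (0.0592/2)(1.792) = +1.6870 V.
Finally ΔG = −nFE = −(2)(96500 C/mol)(+1.6870 V) = −326 kJ/mol.

−326 kJ/mol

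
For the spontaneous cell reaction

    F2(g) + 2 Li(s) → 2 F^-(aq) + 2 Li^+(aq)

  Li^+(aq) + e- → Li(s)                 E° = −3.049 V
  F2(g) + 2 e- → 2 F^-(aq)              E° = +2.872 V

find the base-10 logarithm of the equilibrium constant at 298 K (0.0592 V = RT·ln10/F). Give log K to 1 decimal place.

The F₂/F⁻ couple is reduced (cathode); E°cell = +2.872 − (−3.049) = +5.921 V with n = 2.
At equilibrium E = 0, so log K = nE°cell / 0.0592 = (2)(+5.921) / 0.0592 = 200.0.

log K = 200.0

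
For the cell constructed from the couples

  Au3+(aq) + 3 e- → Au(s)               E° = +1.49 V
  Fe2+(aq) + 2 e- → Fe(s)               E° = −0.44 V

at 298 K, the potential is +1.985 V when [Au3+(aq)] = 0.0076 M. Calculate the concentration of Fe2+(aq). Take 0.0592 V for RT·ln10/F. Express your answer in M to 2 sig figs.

With Au³⁺/Au at the cathode and Fe²⁺/Fe at the anode, E°cell = +1.49 − (−0.44) = +1.93 V (n = 6).
Rearranging E = E° − (0.0592/n)·log Q gives log Q = 6(+1.93 − (+1.985))/0.0592 = −5.574.
For 2 Au3+(aq) + 3 Fe(s) → 2 Au(s) + 3 Fe2+(aq), the reaction quotient is Q = [Fe2+(aq)]^3 / [Au3+(aq)]^2.
Isolating [Fe2+(aq)] in Q = 10^{−5.574} yields log [Fe2+(aq)] = −3.271, i.e. 0.00054 M.

0.00054 M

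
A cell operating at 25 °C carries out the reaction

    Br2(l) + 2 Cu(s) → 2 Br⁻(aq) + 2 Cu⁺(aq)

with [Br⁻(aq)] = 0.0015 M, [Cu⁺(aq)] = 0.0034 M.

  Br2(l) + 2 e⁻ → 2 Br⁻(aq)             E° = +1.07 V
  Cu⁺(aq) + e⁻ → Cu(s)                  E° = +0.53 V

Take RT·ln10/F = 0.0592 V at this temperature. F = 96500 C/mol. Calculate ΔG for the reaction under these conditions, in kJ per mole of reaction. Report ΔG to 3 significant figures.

−165 kJ/mol

E°cell = +1.07 − (+0.53) = +0.54 V; the balanced reaction transfers n = 2 electrons.
Here Q = [Br⁻(aq)]^2·[Cu⁺(aq)]^2 = 2.6×10^−11 (log Q = −10.585), giving E = +0.54 − (0.0592/2)·(−10.585) = +0.8533 V.
Finally ΔG = −nFE = −(2)(96500 C/mol)(+0.8533 V) = −165 kJ/mol.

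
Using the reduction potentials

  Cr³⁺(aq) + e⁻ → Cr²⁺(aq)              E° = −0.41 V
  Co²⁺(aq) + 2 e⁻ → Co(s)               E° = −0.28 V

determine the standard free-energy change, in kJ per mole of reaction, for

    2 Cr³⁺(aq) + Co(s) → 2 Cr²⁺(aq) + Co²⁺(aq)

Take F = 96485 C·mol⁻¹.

+25.1 kJ/mol

In the reaction as written Cr³⁺(aq) is reduced, so the Cr³⁺/Cr²⁺ couple is the cathode and Co²⁺/Co is the anode.
E°cell = −0.41 − (−0.28) = −0.13 V; balancing electrons gives n = 2.
ΔG° = −nFE°cell = −(2)(96485)(−0.13) J/mol = +25.1 kJ/mol.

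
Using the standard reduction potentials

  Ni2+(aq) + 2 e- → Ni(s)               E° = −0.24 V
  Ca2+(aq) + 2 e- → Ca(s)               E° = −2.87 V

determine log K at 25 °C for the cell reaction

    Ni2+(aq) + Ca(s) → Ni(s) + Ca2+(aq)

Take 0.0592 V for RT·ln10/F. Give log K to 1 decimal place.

The Ni²⁺/Ni couple is reduced (cathode); E°cell = −0.24 − (−2.87) = +2.63 V with n = 2.
At equilibrium E = 0, so log K = nE°cell / 0.0592 = (2)(+2.63) / 0.0592 = 88.9.

log K = 88.9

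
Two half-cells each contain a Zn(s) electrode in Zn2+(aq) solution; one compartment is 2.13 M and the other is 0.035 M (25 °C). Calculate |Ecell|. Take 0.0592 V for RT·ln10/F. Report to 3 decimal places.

For a concentration cell E°cell = 0, since both electrodes use the same couple.
The compartment with the higher Zn2+(aq) concentration (2.13 M) acts as the cathode; ions are reduced there and produced at the dilute (0.035 M) anode.
With n = 2, Ecell = −(0.0592/2)·log([dilute]/[conc]) = −(0.0592/2)·log(0.035/2.13) = +0.053 V.

0.053 V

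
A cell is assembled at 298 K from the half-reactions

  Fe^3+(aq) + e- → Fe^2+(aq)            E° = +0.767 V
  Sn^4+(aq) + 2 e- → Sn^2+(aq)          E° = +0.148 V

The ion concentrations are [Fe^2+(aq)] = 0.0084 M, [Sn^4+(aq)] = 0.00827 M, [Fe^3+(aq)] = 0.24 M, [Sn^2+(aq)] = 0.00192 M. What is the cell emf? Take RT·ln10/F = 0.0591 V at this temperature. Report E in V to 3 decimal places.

Fe³⁺/Fe²⁺ is reduced (cathode, E° = +0.767 V) and Sn⁴⁺/Sn²⁺ is oxidized (anode).
E°cell = E°cat − E°an = +0.767 − (+0.148) = +0.619 V; n = 2.
Balancing gives 2 Fe^3+(aq) + Sn^2+(aq) → 2 Fe^2+(aq) + Sn^4+(aq); hence Q = ([Fe^2+(aq)]^2·[Sn^4+(aq)]) / ([Fe^3+(aq)]^2·[Sn^2+(aq)]) = 0.00528 (log Q = −2.278).
Applying E = E° − (RT ln10/nF)·log Q gives +0.619 − (0.0591/2)(−2.278) = +0.686 V.

+0.686 V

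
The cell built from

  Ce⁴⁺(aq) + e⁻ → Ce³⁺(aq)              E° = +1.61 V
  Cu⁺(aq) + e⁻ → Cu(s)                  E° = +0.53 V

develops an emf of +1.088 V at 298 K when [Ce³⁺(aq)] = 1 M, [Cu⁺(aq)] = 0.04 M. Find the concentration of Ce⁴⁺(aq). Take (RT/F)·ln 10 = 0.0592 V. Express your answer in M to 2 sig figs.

Ce⁴⁺/Ce³⁺ is the cathode (higher E°); E°cell = +1.61 − (+0.53) = +1.08 V with n = 1.
Rearranging E = E° − (0.0592/n)·log Q gives log Q = 1(+1.08 − (+1.088))/0.0592 = −0.135.
For Ce⁴⁺(aq) + Cu(s) → Ce³⁺(aq) + Cu⁺(aq), the reaction quotient is Q = ([Ce³⁺(aq)]·[Cu⁺(aq)]) / [Ce⁴⁺(aq)].
Solving for the unknown gives log [Ce⁴⁺(aq)] = −1.263, so [Ce⁴⁺(aq)] ≈ 0.055 M.

0.055 M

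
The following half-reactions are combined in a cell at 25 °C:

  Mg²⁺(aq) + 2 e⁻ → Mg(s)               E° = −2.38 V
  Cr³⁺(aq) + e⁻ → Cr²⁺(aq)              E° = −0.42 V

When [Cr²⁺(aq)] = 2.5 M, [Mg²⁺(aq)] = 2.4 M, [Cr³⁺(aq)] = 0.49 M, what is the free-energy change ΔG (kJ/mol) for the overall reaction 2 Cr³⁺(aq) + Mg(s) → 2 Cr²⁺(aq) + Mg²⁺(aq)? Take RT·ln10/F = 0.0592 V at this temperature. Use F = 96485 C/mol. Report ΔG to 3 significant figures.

E°cell = −0.42 − (−2.38) = +1.96 V; the balanced reaction transfers n = 2 electrons.
The reaction quotient is ([Cr²⁺(aq)]^2·[Mg²⁺(aq)]) / [Cr³⁺(aq)]^2 = 62.5; by Nernst, E = +1.96 − (0.0592/2)(1.796) = +1.9068 V.
Finally ΔG = −nFE = −(2)(96485 C/mol)(+1.9068 V) = −368 kJ/mol.

−368 kJ/mol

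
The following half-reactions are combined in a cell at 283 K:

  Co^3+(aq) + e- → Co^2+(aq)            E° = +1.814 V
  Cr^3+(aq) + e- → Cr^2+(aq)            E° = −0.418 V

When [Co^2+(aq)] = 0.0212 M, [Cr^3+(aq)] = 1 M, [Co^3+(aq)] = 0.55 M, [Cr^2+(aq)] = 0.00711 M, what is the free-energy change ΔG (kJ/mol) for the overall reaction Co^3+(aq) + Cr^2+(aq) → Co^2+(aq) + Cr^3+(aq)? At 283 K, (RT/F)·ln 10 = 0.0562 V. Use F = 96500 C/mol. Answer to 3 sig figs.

The standard cell potential is +1.814 − (−0.418) = +2.232 V, with n = 1 electron in the balanced equation.
The reaction quotient is ([Co^2+(aq)]·[Cr^3+(aq)]) / ([Co^3+(aq)]·[Cr^2+(aq)]) = 5.42; by Nernst, E = +2.232 − (0.0562/1)(0.734) = +2.1907 V.
Then ΔG = −nFE = −1 × 96500 × +2.1907 J/mol = −211 kJ/mol.

−211 kJ/mol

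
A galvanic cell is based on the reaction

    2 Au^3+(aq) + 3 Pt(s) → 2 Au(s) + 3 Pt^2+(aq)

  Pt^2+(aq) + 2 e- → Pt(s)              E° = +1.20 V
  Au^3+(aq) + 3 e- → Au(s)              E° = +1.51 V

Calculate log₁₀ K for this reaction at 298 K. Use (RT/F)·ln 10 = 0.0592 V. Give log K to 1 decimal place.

log K = 31.4

The Au³⁺/Au couple is reduced (cathode); E°cell = +1.51 − (+1.20) = +0.31 V with n = 6.
At equilibrium E = 0, so log K = nE°cell / 0.0592 = (6)(+0.31) / 0.0592 = 31.4.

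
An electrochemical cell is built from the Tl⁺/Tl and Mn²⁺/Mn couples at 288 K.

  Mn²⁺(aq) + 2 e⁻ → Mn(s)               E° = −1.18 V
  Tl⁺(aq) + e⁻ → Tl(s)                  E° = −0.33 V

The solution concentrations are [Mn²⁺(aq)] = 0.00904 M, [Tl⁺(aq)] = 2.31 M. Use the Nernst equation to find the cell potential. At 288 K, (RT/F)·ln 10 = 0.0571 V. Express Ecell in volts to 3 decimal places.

+0.929 V

Tl⁺/Tl is reduced (cathode, E° = −0.33 V) and Mn²⁺/Mn is oxidized (anode).
The standard potential is −0.33 − (−1.18) = +0.85 V and the balanced reaction transfers n = 2 electrons.
Balancing gives 2 Tl⁺(aq) + Mn(s) → 2 Tl(s) + Mn²⁺(aq); hence Q = [Mn²⁺(aq)] / [Tl⁺(aq)]^2 = 0.00169 (log Q = −2.771).
Applying E = E° − (RT ln10/nF)·log Q gives +0.85 − (0.0571/2)(−2.771) = +0.929 V.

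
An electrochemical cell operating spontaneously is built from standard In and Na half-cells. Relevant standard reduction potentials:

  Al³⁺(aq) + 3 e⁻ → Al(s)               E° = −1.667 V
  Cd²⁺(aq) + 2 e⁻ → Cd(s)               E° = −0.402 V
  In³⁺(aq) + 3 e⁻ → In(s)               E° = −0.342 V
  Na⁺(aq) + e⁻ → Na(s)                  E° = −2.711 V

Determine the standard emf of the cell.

+2.369 V

The In³⁺/In couple has the higher E°, so In ion is reduced (cathode) and Na is oxidized (anode).
E°cell = E°(cathode) − E°(anode) = −0.342 − (−2.711) = +2.369 V.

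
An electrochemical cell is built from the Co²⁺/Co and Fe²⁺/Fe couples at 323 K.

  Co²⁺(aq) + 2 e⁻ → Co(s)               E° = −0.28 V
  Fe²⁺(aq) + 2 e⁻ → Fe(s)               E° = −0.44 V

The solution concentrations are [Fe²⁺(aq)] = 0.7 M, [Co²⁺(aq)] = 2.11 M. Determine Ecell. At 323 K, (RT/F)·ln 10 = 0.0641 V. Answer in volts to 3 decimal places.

+0.175 V

Co²⁺/Co is reduced (cathode, E° = −0.28 V) and Fe²⁺/Fe is oxidized (anode).
E°cell = E°cat − E°an = −0.28 − (−0.44) = +0.16 V; n = 2.
The balanced reaction is Co²⁺(aq) + Fe(s) → Co(s) + Fe²⁺(aq), so Q = [Fe²⁺(aq)] / [Co²⁺(aq)] = 0.332 and log Q = −0.479.
Applying E = E° − (RT ln10/nF)·log Q gives +0.16 − (0.0641/2)(−0.479) = +0.175 V.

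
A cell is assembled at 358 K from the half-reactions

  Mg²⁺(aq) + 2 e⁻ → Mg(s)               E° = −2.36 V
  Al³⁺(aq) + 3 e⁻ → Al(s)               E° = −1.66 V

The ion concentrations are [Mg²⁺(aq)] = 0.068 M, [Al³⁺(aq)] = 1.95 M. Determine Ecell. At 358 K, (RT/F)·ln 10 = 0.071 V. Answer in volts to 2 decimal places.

The Al³⁺/Al couple has the more positive E°, so it is the cathode; Mg²⁺/Mg is the anode.
E°cell = −1.66 − (−2.36) = +0.70 V, with n = 6 electrons transferred.
For the overall reaction 2 Al³⁺(aq) + 3 Mg(s) → 2 Al(s) + 3 Mg²⁺(aq), Q = [Mg²⁺(aq)]^3 / [Al³⁺(aq)]^2 = 8.27×10^−5, giving log Q = −4.083.
By the Nernst equation, E = +0.70 − (0.071/6)·(−4.083) = +0.75 V.

+0.75 V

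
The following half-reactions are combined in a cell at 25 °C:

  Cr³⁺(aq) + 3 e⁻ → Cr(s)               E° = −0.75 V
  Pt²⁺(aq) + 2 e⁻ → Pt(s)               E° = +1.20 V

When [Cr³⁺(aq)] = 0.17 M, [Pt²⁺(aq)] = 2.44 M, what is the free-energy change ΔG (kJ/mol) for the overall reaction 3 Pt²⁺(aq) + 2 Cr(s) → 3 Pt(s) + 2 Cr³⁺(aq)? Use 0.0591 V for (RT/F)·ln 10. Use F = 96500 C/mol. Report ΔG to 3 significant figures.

E°cell = +1.20 − (−0.75) = +1.95 V; the balanced reaction transfers n = 6 electrons.
Q = [Cr³⁺(aq)]^2 / [Pt²⁺(aq)]^3 = 0.00199, so log Q = −2.701 and E = +1.95 − (0.0591/6)(−2.701) = +1.9766 V.
Finally ΔG = −nFE = −(6)(96500 C/mol)(+1.9766 V) = −1140 kJ/mol.

−1140 kJ/mol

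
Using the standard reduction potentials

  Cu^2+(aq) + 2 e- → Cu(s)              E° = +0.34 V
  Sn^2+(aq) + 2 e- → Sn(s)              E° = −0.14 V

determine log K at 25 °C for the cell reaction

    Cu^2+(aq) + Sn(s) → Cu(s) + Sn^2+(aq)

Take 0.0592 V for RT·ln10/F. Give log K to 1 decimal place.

log K = 16.2

The Cu²⁺/Cu couple is reduced (cathode); E°cell = +0.34 − (−0.14) = +0.48 V with n = 2.
At equilibrium E = 0, so log K = nE°cell / 0.0592 = (2)(+0.48) / 0.0592 = 16.2.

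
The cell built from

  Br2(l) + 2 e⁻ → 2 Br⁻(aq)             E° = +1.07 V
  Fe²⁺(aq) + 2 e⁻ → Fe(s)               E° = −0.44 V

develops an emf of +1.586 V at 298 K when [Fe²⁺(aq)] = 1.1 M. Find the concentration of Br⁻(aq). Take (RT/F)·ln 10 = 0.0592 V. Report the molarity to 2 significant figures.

0.050 M

With Br₂/Br⁻ at the cathode and Fe²⁺/Fe at the anode, E°cell = +1.07 − (−0.44) = +1.51 V (n = 2).
Since E = E° − (0.0592/n)·log Q, log Q = n(E° − E)/0.0592 = −2.568.
The balanced reaction is Br2(l) + Fe(s) → 2 Br⁻(aq) + Fe²⁺(aq), so Q = [Br⁻(aq)]^2·[Fe²⁺(aq)].
Substituting the known concentrations and solving, log [Br⁻(aq)] = −1.305 and [Br⁻(aq)] = 0.050 M.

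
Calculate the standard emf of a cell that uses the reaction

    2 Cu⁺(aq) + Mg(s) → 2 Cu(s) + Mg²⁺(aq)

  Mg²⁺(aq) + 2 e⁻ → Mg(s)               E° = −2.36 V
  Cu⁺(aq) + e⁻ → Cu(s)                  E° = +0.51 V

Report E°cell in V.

In the reaction as written, Cu⁺(aq) is reduced (cathode) and Mg²⁺(aq) is produced by oxidation at the anode.
E°cell = E°(cathode) − E°(anode) = +0.51 − (−2.36) = +2.87 V.
The positive value indicates the reaction is spontaneous as written.

+2.87 V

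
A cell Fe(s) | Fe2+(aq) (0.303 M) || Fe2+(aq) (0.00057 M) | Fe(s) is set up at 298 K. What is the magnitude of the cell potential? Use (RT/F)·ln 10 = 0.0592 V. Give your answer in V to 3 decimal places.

0.081 V

For a concentration cell E°cell = 0, since both electrodes use the same couple.
The compartment with the higher Fe2+(aq) concentration (0.303 M) acts as the cathode; ions are reduced there and produced at the dilute (0.00057 M) anode.
With n = 2, Ecell = −(0.0592/2)·log([dilute]/[conc]) = −(0.0592/2)·log(0.00057/0.303) = +0.081 V.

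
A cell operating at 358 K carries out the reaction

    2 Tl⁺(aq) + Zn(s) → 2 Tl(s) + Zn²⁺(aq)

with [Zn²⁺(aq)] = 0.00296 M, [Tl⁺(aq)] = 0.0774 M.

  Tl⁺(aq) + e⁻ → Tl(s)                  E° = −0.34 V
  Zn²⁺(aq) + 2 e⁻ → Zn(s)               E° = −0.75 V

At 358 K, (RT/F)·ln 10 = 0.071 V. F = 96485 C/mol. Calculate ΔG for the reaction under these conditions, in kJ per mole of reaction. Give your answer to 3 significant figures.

−81.2 kJ/mol

With Tl⁺/Tl reduced at the cathode, E°cell = −0.34 − (−0.75) = +0.41 V and n = 2.
Q = [Zn²⁺(aq)] / [Tl⁺(aq)]^2 = 0.494, so log Q = −0.306 and E = +0.41 − (0.071/2)(−0.306) = +0.4209 V.
ΔG = −nFE = −(2)(96485)(+0.4209) J/mol = −81.2 kJ/mol.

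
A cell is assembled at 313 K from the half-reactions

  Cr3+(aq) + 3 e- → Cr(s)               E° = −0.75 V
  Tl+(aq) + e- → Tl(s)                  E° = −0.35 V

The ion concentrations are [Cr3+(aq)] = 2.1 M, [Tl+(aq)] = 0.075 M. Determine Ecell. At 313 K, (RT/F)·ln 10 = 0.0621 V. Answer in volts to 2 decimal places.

Tl⁺/Tl is reduced (cathode, E° = −0.35 V) and Cr³⁺/Cr is oxidized (anode).
The standard potential is −0.35 − (−0.75) = +0.40 V and the balanced reaction transfers n = 3 electrons.
Balancing gives 3 Tl+(aq) + Cr(s) → 3 Tl(s) + Cr3+(aq); hence Q = [Cr3+(aq)] / [Tl+(aq)]^3 = 4.98×10^3 (log Q = 3.697).
Applying E = E° − (RT ln10/nF)·log Q gives +0.40 − (0.0621/3)(3.697) = +0.32 V.

+0.32 V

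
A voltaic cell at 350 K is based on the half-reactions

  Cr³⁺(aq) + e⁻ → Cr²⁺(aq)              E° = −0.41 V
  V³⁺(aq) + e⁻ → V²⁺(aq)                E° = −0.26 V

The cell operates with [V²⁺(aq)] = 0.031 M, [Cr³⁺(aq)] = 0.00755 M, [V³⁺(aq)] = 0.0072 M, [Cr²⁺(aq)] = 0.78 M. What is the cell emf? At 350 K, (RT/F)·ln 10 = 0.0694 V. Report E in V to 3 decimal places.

+0.246 V

Since E°(V³⁺/V²⁺) > E°(Cr³⁺/Cr²⁺), V³⁺/V²⁺ serves as the cathode.
E°cell = −0.26 − (−0.41) = +0.15 V, with n = 1 electron transferred.
Balancing gives V³⁺(aq) + Cr²⁺(aq) → V²⁺(aq) + Cr³⁺(aq); hence Q = ([V²⁺(aq)]·[Cr³⁺(aq)]) / ([V³⁺(aq)]·[Cr²⁺(aq)]) = 0.0417 (log Q = −1.380).
By the Nernst equation, E = +0.15 − (0.0694/1)·(−1.380) = +0.246 V.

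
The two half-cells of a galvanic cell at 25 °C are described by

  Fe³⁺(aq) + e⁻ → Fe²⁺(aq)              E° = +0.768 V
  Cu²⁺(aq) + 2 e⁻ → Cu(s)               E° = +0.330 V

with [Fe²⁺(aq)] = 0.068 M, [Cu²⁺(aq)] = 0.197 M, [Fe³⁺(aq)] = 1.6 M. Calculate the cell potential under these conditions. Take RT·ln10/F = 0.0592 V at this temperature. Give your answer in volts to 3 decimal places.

+0.540 V

The Fe³⁺/Fe²⁺ couple has the more positive E°, so it is the cathode; Cu²⁺/Cu is the anode.
The standard potential is +0.768 − (+0.330) = +0.438 V and the balanced reaction transfers n = 2 electrons.
The balanced reaction is 2 Fe³⁺(aq) + Cu(s) → 2 Fe²⁺(aq) + Cu²⁺(aq), so Q = ([Fe²⁺(aq)]^2·[Cu²⁺(aq)]) / [Fe³⁺(aq)]^2 = 0.000356 and log Q = −3.449.
By the Nernst equation, E = +0.438 − (0.0592/2)·(−3.449) = +0.540 V.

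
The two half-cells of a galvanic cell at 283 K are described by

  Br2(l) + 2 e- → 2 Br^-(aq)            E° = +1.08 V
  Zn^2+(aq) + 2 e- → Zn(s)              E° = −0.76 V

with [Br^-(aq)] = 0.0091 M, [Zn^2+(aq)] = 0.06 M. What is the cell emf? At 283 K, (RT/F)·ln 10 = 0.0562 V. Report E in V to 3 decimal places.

The Br₂/Br⁻ couple has the more positive E°, so it is the cathode; Zn²⁺/Zn is the anode.
The standard potential is +1.08 − (−0.76) = +1.84 V and the balanced reaction transfers n = 2 electrons.
Balancing gives Br2(l) + Zn(s) → 2 Br^-(aq) + Zn^2+(aq); hence Q = [Br^-(aq)]^2·[Zn^2+(aq)] = 4.97×10^−6 (log Q = −5.304).
E = E° − (0.0562/n)·log Q = +1.84 − (0.0562/2)(−5.304) = +1.989 V.

+1.989 V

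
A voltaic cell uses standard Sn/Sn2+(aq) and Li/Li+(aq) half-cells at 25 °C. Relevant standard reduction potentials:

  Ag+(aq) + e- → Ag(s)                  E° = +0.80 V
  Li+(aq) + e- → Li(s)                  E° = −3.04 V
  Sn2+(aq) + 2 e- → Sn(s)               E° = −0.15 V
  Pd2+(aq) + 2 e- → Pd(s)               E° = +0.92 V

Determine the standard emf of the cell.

Of the two couples in this cell, the one with the more positive reduction potential is reduced at the cathode: here that is Sn²⁺/Sn (−0.15 V); Li⁺/Li (−3.04 V) is the anode.
E°cell = E°(cathode) − E°(anode) = −0.15 − (−3.04) = +2.89 V.

+2.89 V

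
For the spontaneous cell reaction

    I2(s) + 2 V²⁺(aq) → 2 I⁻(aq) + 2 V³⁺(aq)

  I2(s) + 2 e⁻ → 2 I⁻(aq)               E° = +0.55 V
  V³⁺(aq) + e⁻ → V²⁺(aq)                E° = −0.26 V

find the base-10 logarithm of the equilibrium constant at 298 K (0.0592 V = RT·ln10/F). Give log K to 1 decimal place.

The I₂/I⁻ couple is reduced (cathode); E°cell = +0.55 − (−0.26) = +0.81 V with n = 2.
At equilibrium E = 0, so log K = nE°cell / 0.0592 = (2)(+0.81) / 0.0592 = 27.4.

log K = 27.4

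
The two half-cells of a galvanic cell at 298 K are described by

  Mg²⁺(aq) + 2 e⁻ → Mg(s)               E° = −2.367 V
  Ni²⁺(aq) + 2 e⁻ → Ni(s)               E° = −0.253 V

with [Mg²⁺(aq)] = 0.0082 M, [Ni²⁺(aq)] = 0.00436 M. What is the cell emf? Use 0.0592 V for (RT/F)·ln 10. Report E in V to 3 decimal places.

Ni²⁺/Ni is reduced (cathode, E° = −0.253 V) and Mg²⁺/Mg is oxidized (anode).
The standard potential is −0.253 − (−2.367) = +2.114 V and the balanced reaction transfers n = 2 electrons.
Balancing gives Ni²⁺(aq) + Mg(s) → Ni(s) + Mg²⁺(aq); hence Q = [Mg²⁺(aq)] / [Ni²⁺(aq)] = 1.88 (log Q = 0.274).
E = E° − (0.0592/n)·log Q = +2.114 − (0.0592/2)(0.274) = +2.106 V.

+2.106 V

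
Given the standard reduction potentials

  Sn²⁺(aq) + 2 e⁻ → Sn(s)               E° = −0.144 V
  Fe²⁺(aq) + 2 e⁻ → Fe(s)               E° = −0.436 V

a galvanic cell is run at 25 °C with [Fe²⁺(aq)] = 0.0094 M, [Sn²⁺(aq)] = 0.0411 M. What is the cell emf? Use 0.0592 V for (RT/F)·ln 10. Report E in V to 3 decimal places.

+0.311 V

The Sn²⁺/Sn couple has the more positive E°, so it is the cathode; Fe²⁺/Fe is the anode.
The standard potential is −0.144 − (−0.436) = +0.292 V and the balanced reaction transfers n = 2 electrons.
For the overall reaction Sn²⁺(aq) + Fe(s) → Sn(s) + Fe²⁺(aq), Q = [Fe²⁺(aq)] / [Sn²⁺(aq)] = 0.229, giving log Q = −0.641.
By the Nernst equation, E = +0.292 − (0.0592/2)·(−0.641) = +0.311 V.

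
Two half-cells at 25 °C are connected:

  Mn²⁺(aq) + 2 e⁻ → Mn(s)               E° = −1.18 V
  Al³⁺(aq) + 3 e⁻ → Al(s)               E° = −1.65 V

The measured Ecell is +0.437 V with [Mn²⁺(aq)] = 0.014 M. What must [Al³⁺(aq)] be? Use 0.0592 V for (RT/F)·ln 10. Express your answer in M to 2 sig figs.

With Mn²⁺/Mn at the cathode and Al³⁺/Al at the anode, E°cell = −1.18 − (−1.65) = +0.47 V (n = 6).
From the Nernst equation, log Q = n(E° − E)/0.0592 = 6·(+0.47 − (+0.437))/0.0592 = 3.345.
For 3 Mn²⁺(aq) + 2 Al(s) → 3 Mn(s) + 2 Al³⁺(aq), the reaction quotient is Q = [Al³⁺(aq)]^2 / [Mn²⁺(aq)]^3.
Solving for the unknown gives log [Al³⁺(aq)] = −1.108, so [Al³⁺(aq)] ≈ 0.078 M.

0.078 M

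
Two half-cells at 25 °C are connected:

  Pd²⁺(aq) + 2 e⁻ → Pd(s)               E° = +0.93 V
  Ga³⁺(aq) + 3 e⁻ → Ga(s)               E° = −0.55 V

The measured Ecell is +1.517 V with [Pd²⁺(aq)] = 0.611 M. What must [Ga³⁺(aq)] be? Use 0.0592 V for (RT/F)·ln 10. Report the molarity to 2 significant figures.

With Pd²⁺/Pd at the cathode and Ga³⁺/Ga at the anode, E°cell = +0.93 − (−0.55) = +1.48 V (n = 6).
From the Nernst equation, log Q = n(E° − E)/0.0592 = 6·(+1.48 − (+1.517))/0.0592 = −3.750.
Balancing electrons gives 3 Pd²⁺(aq) + 2 Ga(s) → 3 Pd(s) + 2 Ga³⁺(aq); thus Q = [Ga³⁺(aq)]^2 / [Pd²⁺(aq)]^3.
Solving for the unknown gives log [Ga³⁺(aq)] = −2.196, so [Ga³⁺(aq)] ≈ 0.0064 M.

0.0064 M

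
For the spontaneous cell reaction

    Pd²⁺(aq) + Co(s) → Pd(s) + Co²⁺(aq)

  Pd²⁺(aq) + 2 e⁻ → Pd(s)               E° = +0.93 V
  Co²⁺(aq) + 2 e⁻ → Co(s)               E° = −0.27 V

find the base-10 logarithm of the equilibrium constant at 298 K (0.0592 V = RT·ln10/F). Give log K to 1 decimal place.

log K = 40.5

The Pd²⁺/Pd couple is reduced (cathode); E°cell = +0.93 − (−0.27) = +1.20 V with n = 2.
At equilibrium E = 0, so log K = nE°cell / 0.0592 = (2)(+1.20) / 0.0592 = 40.5.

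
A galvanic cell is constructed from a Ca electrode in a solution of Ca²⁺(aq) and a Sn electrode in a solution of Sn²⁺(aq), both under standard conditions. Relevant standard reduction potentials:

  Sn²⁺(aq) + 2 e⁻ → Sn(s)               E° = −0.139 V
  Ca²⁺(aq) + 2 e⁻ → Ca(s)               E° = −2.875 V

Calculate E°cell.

The Sn²⁺/Sn couple has the higher E°, so Sn ion is reduced (cathode) and Ca is oxidized (anode).
E°cell = E°(cathode) − E°(anode) = −0.139 − (−2.875) = +2.736 V.

+2.736 V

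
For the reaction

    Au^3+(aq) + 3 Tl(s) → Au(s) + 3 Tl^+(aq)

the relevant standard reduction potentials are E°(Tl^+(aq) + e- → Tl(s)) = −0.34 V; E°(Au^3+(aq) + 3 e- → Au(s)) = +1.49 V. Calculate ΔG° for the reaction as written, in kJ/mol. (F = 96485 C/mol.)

−530 kJ/mol

In the reaction as written Au^3+(aq) is reduced, so the Au³⁺/Au couple is the cathode and Tl⁺/Tl is the anode.
E°cell = +1.49 − (−0.34) = +1.83 V; balancing electrons gives n = 3.
ΔG° = −nFE°cell = −(3)(96485)(+1.83) J/mol = −530 kJ/mol.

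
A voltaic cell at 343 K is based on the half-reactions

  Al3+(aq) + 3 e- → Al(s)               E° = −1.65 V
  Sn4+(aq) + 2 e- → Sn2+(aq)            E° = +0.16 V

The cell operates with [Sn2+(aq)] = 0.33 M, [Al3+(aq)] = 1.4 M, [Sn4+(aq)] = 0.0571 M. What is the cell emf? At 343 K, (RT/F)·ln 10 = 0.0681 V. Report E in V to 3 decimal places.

The Sn⁴⁺/Sn²⁺ couple has the more positive E°, so it is the cathode; Al³⁺/Al is the anode.
E°cell = +0.16 − (−1.65) = +1.81 V, with n = 6 electrons transferred.
For the overall reaction 3 Sn4+(aq) + 2 Al(s) → 3 Sn2+(aq) + 2 Al3+(aq), Q = ([Sn2+(aq)]^3·[Al3+(aq)]^2) / [Sn4+(aq)]^3 = 378, giving log Q = 2.578.
E = E° − (0.0681/n)·log Q = +1.81 − (0.0681/6)(2.578) = +1.781 V.

+1.781 V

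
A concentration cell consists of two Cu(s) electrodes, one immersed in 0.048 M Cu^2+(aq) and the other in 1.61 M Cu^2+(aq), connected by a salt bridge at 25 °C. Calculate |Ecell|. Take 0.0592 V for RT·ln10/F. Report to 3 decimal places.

0.045 V

For a concentration cell E°cell = 0, since both electrodes use the same couple.
The compartment with the higher Cu^2+(aq) concentration (1.61 M) acts as the cathode; ions are reduced there and produced at the dilute (0.048 M) anode.
With n = 2, Ecell = −(0.0592/2)·log([dilute]/[conc]) = −(0.0592/2)·log(0.048/1.61) = +0.045 V.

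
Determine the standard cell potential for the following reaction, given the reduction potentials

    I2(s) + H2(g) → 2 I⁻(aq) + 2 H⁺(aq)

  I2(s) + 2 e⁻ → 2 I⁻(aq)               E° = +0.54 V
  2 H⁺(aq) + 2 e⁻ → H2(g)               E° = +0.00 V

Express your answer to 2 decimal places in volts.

In the reaction as written, I2(s) is reduced (cathode) and H⁺(aq) is produced by oxidation at the anode.
E°cell = E°(cathode) − E°(anode) = +0.54 − (+0.00) = +0.54 V.

+0.54 V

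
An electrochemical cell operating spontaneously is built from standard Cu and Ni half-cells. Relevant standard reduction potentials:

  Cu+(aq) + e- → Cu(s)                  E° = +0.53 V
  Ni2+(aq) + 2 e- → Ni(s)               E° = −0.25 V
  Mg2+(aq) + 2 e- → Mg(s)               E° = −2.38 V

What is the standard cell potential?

+0.78 V

Of the two couples in this cell, the one with the more positive reduction potential is reduced at the cathode: here that is Cu⁺/Cu (+0.53 V); Ni²⁺/Ni (−0.25 V) is the anode.
E°cell = E°(cathode) − E°(anode) = +0.53 − (−0.25) = +0.78 V.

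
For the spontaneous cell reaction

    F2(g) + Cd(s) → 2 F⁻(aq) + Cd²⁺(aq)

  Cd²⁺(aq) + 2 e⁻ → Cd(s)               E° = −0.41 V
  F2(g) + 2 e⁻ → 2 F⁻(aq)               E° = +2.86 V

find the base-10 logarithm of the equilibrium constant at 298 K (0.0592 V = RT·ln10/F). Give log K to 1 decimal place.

log K = 110.5

The F₂/F⁻ couple is reduced (cathode); E°cell = +2.86 − (−0.41) = +3.27 V with n = 2.
At equilibrium E = 0, so log K = nE°cell / 0.0592 = (2)(+3.27) / 0.0592 = 110.5.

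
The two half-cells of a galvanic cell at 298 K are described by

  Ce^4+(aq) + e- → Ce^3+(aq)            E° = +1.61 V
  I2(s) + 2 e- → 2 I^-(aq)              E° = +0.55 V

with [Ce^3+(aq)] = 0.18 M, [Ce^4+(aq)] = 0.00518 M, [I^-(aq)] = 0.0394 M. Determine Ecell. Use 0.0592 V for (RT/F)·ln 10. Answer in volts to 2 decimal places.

Ce⁴⁺/Ce³⁺ is reduced (cathode, E° = +1.61 V) and I₂/I⁻ is oxidized (anode).
E°cell = E°cat − E°an = +1.61 − (+0.55) = +1.06 V; n = 2.
For the overall reaction 2 Ce^4+(aq) + 2 I^-(aq) → 2 Ce^3+(aq) + I2(s), Q = [Ce^3+(aq)]^2 / ([Ce^4+(aq)]^2·[I^-(aq)]^2) = 7.78×10^5, giving log Q = 5.891.
E = E° − (0.0592/n)·log Q = +1.06 − (0.0592/2)(5.891) = +0.89 V.

+0.89 V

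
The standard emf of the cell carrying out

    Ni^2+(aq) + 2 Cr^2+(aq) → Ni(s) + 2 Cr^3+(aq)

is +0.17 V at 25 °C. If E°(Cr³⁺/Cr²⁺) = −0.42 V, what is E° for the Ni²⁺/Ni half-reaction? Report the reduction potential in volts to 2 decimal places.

−0.25 V

In the reaction as written the Ni²⁺/Ni couple is reduced (cathode) and Cr³⁺/Cr²⁺ is oxidized (anode), so E°cell = E°(Ni²⁺/Ni) − E°(Cr³⁺/Cr²⁺).
E°(Ni²⁺/Ni) = E°cell + E°(anode) = +0.17 + (−0.42) = −0.25 V.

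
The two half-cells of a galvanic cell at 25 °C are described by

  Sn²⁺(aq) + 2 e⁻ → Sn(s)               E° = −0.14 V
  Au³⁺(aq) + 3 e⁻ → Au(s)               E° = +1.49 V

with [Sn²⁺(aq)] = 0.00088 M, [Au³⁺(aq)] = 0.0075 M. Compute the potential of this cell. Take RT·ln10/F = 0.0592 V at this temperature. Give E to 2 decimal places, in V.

+1.68 V

Since E°(Au³⁺/Au) > E°(Sn²⁺/Sn), Au³⁺/Au serves as the cathode.
The standard potential is +1.49 − (−0.14) = +1.63 V and the balanced reaction transfers n = 6 electrons.
For the overall reaction 2 Au³⁺(aq) + 3 Sn(s) → 2 Au(s) + 3 Sn²⁺(aq), Q = [Sn²⁺(aq)]^3 / [Au³⁺(aq)]^2 = 1.21×10^−5, giving log Q = −4.917.
E = E° − (0.0592/n)·log Q = +1.63 − (0.0592/6)(−4.917) = +1.68 V.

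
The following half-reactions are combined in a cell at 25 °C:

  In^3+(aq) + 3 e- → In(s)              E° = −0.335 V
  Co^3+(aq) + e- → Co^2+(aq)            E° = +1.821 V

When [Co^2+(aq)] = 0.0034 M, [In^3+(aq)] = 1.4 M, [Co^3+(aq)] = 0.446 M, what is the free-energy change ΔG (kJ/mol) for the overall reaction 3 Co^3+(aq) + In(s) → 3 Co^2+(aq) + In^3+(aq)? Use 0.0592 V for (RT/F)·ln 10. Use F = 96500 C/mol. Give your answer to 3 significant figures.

The standard cell potential is +1.821 − (−0.335) = +2.156 V, with n = 3 electrons in the balanced equation.
Q = ([Co^2+(aq)]^3·[In^3+(aq)]) / [Co^3+(aq)]^3 = 6.2×10^−7, so log Q = −6.207 and E = +2.156 − (0.0592/3)(−6.207) = +2.2785 V.
ΔG = −nFE = −(3)(96500)(+2.2785) J/mol = −660 kJ/mol.

−660 kJ/mol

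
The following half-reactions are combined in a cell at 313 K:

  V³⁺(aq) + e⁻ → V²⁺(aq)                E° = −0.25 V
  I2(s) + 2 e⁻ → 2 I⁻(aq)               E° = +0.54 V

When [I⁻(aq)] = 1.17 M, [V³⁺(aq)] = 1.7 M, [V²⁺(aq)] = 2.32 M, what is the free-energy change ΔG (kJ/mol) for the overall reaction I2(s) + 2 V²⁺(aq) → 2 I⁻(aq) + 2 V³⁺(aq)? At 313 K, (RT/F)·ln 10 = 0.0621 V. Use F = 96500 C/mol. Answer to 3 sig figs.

−153 kJ/mol

E°cell = +0.54 − (−0.25) = +0.79 V; the balanced reaction transfers n = 2 electrons.
Here Q = ([I⁻(aq)]^2·[V³⁺(aq)]^2) / [V²⁺(aq)]^2 = 0.735 (log Q = −0.134), giving E = +0.79 − (0.0621/2)·(−0.134) = +0.7942 V.
Then ΔG = −nFE = −2 × 96500 × +0.7942 J/mol = −153 kJ/mol.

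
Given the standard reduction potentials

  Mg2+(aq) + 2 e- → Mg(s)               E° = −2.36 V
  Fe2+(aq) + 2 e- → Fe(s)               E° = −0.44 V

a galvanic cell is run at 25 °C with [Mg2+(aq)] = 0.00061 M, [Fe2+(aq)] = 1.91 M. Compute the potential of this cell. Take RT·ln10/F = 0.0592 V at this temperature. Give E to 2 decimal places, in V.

Since E°(Fe²⁺/Fe) > E°(Mg²⁺/Mg), Fe²⁺/Fe serves as the cathode.
The standard potential is −0.44 − (−2.36) = +1.92 V and the balanced reaction transfers n = 2 electrons.
The balanced reaction is Fe2+(aq) + Mg(s) → Fe(s) + Mg2+(aq), so Q = [Mg2+(aq)] / [Fe2+(aq)] = 0.000319 and log Q = −3.496.
Applying E = E° − (RT ln10/nF)·log Q gives +1.92 − (0.0592/2)(−3.496) = +2.02 V.

+2.02 V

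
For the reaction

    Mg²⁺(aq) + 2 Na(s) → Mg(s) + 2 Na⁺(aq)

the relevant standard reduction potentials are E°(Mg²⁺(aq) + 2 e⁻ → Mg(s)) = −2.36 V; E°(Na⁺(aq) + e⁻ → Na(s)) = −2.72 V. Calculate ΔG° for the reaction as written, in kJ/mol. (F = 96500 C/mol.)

−69.5 kJ/mol

In the reaction as written Mg²⁺(aq) is reduced, so the Mg²⁺/Mg couple is the cathode and Na⁺/Na is the anode.
E°cell = −2.36 − (−2.72) = +0.36 V; balancing electrons gives n = 2.
ΔG° = −nFE°cell = −(2)(96500)(+0.36) J/mol = −69.5 kJ/mol.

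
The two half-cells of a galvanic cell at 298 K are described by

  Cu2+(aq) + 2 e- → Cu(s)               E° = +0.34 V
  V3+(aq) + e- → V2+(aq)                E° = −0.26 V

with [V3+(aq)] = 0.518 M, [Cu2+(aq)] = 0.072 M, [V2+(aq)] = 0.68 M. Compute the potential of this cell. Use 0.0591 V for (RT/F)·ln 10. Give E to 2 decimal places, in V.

The Cu²⁺/Cu couple has the more positive E°, so it is the cathode; V³⁺/V²⁺ is the anode.
E°cell = +0.34 − (−0.26) = +0.60 V, with n = 2 electrons transferred.
Balancing gives Cu2+(aq) + 2 V2+(aq) → Cu(s) + 2 V3+(aq); hence Q = [V3+(aq)]^2 / ([Cu2+(aq)]·[V2+(aq)]^2) = 8.06 (log Q = 0.906).
Applying E = E° − (RT ln10/nF)·log Q gives +0.60 − (0.0591/2)(0.906) = +0.57 V.

+0.57 V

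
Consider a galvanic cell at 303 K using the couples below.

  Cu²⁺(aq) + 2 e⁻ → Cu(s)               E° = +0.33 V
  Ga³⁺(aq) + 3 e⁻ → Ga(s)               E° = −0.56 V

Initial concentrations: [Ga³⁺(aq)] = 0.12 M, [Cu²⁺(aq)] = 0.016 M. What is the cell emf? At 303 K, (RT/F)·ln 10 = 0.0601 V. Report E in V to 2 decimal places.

+0.85 V

Since E°(Cu²⁺/Cu) > E°(Ga³⁺/Ga), Cu²⁺/Cu serves as the cathode.
The standard potential is +0.33 − (−0.56) = +0.89 V and the balanced reaction transfers n = 6 electrons.
Balancing gives 3 Cu²⁺(aq) + 2 Ga(s) → 3 Cu(s) + 2 Ga³⁺(aq); hence Q = [Ga³⁺(aq)]^2 / [Cu²⁺(aq)]^3 = 3.52×10^3 (log Q = 3.546).
Applying E = E° − (RT ln10/nF)·log Q gives +0.89 − (0.0601/6)(3.546) = +0.85 V.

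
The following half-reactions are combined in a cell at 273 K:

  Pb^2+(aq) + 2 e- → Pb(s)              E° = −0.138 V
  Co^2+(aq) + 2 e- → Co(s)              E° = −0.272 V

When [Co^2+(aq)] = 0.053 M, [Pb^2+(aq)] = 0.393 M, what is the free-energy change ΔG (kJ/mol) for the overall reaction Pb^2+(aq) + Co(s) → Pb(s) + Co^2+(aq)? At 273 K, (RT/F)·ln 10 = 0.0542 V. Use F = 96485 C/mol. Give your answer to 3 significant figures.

With Pb²⁺/Pb reduced at the cathode, E°cell = −0.138 − (−0.272) = +0.134 V and n = 2.
Here Q = [Co^2+(aq)] / [Pb^2+(aq)] = 0.135 (log Q = −0.870), giving E = +0.134 − (0.0542/2)·(−0.870) = +0.1576 V.
ΔG = −nFE = −(2)(96485)(+0.1576) J/mol = −30.4 kJ/mol.

−30.4 kJ/mol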